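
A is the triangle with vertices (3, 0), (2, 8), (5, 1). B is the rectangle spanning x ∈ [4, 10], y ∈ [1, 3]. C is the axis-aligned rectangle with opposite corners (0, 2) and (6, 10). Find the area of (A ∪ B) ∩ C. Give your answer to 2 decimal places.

The region (A ∪ B) ∩ C is the polygon with vertices (4.143,3), (6,3), (6,2), (2.75,2), (2,8).
By the shoelace formula its area is 7.11.

7.11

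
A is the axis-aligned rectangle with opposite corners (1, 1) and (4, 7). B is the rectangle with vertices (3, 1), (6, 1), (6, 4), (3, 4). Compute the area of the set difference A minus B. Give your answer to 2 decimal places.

|A∩B|: x∈[3,4], y∈[1,4] → 1·3 = 3.
|A| = 18.
|A ∖ B| = |A| − |A∩B| = 18 − 3 = 15.00.

15.00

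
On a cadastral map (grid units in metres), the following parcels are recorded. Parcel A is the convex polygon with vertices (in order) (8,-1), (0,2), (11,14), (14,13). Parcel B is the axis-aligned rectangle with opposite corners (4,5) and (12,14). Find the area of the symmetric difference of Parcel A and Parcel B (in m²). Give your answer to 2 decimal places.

75.05

|Parcel A| = 88.5, |Parcel B| = 72, |Parcel A∩Parcel B| = 42.7251.
|Parcel A △ Parcel B| = |Parcel A| + |Parcel B| − 2·|Parcel A∩Parcel B| = 88.5 + 72 − 85.4502 = 75.05.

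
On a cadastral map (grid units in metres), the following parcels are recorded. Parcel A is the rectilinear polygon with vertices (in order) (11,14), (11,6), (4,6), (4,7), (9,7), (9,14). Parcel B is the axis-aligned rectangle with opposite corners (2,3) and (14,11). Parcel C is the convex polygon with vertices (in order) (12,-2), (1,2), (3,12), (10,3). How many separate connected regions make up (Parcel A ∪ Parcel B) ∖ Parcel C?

2

(Parcel A ∪ Parcel B) ∖ Parcel C splits into 2 disjoint pieces (area 62.8889, area 1.6).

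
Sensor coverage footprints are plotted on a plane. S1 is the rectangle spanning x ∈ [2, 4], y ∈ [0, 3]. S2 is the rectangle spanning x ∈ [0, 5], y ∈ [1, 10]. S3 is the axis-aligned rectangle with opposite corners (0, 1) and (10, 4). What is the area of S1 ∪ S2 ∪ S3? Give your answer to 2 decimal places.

62.00

By inclusion–exclusion:
Individual areas: |S1| = 6, |S2| = 45, |S3| = 30.
|S1∩S2|: x∈[2,4], y∈[1,3] → 2·2 = 4.
|S1∩S3|: x∈[2,4], y∈[1,3] → 2·2 = 4.
|S2∩S3|: x∈[0,5], y∈[1,4] → 5·3 = 15.
|S1∩S2∩S3| = 4.
|S1 ∪ S2 ∪ S3| = 81 − 23 + 4 = 62.00.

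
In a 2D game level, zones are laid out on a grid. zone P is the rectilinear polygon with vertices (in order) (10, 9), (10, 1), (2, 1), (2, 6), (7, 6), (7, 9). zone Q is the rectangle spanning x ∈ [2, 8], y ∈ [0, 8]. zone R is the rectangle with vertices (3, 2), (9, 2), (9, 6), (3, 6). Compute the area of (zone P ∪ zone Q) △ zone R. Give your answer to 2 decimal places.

41.00

|zone P ∪ zone Q| = 65.
|(zone P ∪ zone Q) ∩ zone R| = 24.
|(zone P ∪ zone Q) △ zone R| = 65 + 24 − 48 = 41.00.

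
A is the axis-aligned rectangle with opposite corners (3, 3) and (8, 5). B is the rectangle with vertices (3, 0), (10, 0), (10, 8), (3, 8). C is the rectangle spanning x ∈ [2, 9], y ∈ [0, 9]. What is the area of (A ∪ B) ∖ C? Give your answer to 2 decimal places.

|A ∪ B| = 56.
|(A ∪ B) ∩ C| = 48.
|(A ∪ B) ∖ C| = 56 − 48 = 8.00.

8.00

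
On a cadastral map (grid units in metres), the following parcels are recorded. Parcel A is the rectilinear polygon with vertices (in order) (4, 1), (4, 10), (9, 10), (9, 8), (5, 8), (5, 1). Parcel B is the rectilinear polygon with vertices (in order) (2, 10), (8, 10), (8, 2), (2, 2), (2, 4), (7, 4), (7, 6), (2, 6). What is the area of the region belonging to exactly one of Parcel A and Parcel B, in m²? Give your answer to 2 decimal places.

31.00

|Parcel A| = 17, |Parcel B| = 38, |Parcel A∩Parcel B| = 12.
|Parcel A △ Parcel B| = |Parcel A| + |Parcel B| − 2·|Parcel A∩Parcel B| = 17 + 38 − 24 = 31.00.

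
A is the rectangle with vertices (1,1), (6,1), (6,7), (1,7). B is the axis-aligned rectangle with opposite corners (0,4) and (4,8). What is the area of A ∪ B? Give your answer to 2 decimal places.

By inclusion–exclusion:
Individual areas: |A| = 30, |B| = 16.
|A∩B|: x∈[1,4], y∈[4,7] → 3·3 = 9.
|A ∪ B| = 46 − 9 = 37.00.

37.00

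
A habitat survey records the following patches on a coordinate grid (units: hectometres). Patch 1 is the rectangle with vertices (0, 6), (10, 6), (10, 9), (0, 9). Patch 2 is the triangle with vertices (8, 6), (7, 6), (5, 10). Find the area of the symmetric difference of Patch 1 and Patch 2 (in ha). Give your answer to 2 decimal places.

|Patch 1| = 30, |Patch 2| = 2, |Patch 1∩Patch 2| = 1.875.
|Patch 1 △ Patch 2| = |Patch 1| + |Patch 2| − 2·|Patch 1∩Patch 2| = 30 + 2 − 3.75 = 28.25.

28.25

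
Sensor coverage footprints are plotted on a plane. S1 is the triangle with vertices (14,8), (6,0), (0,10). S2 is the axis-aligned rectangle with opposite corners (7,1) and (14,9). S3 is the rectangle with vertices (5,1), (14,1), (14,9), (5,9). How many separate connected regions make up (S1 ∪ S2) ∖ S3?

(S1 ∪ S2) ∖ S3 splits into 2 disjoint pieces (area 0.8, area 19.3333).

2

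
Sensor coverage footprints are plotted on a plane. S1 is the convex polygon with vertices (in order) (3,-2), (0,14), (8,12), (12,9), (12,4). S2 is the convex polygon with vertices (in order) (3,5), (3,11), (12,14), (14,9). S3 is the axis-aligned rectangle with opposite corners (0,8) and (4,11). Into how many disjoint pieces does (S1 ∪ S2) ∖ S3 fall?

1

(S1 ∪ S2) ∖ S3 is a single connected region.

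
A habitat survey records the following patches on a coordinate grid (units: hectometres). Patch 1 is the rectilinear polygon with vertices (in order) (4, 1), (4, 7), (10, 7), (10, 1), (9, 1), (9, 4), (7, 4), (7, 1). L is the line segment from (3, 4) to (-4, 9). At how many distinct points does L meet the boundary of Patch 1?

0

The segment lies entirely outside Patch 1 and never meets its boundary.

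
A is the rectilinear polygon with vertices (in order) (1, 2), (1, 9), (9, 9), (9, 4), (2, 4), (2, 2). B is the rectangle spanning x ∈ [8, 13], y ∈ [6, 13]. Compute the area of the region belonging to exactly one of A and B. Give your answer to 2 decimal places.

71.00

|A| = 42, |B| = 35, |A∩B| = 3.
|A △ B| = |A| + |B| − 2·|A∩B| = 42 + 35 − 6 = 71.00.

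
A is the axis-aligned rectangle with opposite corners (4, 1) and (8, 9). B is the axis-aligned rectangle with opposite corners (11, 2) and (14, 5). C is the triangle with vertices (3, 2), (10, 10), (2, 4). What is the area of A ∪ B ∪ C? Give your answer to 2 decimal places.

By inclusion–exclusion:
Individual areas: |A| = 32, |B| = 9, |C| = 11.
|A∩B| = 0 (no overlap).
|A∩C| = 6.2857.
|B∩C| = 0.
|A∩B∩C| = 0.
|A ∪ B ∪ C| = 52 − 6.2857 + 0 = 45.71.

45.71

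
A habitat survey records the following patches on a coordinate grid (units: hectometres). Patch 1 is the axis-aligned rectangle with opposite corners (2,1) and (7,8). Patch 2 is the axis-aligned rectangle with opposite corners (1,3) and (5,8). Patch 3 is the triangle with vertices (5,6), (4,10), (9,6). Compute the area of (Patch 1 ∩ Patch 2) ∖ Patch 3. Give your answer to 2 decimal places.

14.50

|Patch 1 ∩ Patch 2| = 15.
|(Patch 1 ∩ Patch 2) ∩ Patch 3| = 0.5.
|(Patch 1 ∩ Patch 2) ∖ Patch 3| = 15 − 0.5 = 14.50.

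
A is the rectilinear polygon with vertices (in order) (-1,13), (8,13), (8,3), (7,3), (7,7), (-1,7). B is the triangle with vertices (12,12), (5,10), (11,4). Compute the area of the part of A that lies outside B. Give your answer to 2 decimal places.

|A| = 58, |A∩B| = 5.7857.
|A ∖ B| = |A| − |A∩B| = 58 − 5.7857 = 52.21.

52.21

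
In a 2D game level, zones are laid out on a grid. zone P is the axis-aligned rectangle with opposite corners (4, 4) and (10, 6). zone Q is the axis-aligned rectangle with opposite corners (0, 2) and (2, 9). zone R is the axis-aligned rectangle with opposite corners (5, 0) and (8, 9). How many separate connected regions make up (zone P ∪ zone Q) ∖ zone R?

(zone P ∪ zone Q) ∖ zone R splits into 3 disjoint pieces (area 4, area 2, area 14).

3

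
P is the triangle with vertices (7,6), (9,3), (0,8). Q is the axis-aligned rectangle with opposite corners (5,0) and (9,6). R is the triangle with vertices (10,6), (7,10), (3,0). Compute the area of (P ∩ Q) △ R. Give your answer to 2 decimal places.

20.13

|P ∩ Q| = 4.5556.
|(P ∩ Q) ∩ R| = 3.7125.
|(P ∩ Q) △ R| = 4.5556 + 23 − 7.4249 = 20.13.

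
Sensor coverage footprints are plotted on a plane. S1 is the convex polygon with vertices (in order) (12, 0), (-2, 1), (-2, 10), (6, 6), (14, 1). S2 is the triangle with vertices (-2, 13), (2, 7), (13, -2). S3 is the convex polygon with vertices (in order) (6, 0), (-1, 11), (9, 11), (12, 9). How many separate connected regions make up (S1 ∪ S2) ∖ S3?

(S1 ∪ S2) ∖ S3 splits into 3 disjoint pieces (area 17.7898, area 41.5469, area 0.6667).

3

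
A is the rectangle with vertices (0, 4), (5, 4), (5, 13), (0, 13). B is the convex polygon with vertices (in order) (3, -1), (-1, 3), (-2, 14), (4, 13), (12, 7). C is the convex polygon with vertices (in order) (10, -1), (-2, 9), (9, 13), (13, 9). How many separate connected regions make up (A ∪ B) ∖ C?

2

(A ∪ B) ∖ C splits into 2 disjoint pieces (area 21.2138, area 33.1919).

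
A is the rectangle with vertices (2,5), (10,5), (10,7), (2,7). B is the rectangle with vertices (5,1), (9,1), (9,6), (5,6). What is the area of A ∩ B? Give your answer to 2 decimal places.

|A∩B|: x∈[5,9], y∈[5,6] → 4·1 = 4.

4.00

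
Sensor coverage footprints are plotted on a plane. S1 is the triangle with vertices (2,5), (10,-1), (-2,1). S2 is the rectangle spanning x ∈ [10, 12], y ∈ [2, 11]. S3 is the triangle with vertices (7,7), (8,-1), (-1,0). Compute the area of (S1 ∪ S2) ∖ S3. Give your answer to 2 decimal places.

|S1 ∪ S2| = 46.
|(S1 ∪ S2) ∩ S3| = 18.1372.
|(S1 ∪ S2) ∖ S3| = 46 − 18.1372 = 27.86.

27.86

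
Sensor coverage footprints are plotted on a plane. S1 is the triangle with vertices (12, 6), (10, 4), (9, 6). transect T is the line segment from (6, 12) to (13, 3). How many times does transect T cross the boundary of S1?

The segment meets the boundary at (11.25,5.25), (10.667,6).

2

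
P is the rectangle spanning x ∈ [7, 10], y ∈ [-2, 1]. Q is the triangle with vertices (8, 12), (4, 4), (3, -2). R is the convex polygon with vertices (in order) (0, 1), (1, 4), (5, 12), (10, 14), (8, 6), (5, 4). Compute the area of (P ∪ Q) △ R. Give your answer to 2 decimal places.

|P ∪ Q| = 17.
|(P ∪ Q) ∩ R| = 4.8958.
|(P ∪ Q) △ R| = 17 + 52 − 9.7917 = 59.21.

59.21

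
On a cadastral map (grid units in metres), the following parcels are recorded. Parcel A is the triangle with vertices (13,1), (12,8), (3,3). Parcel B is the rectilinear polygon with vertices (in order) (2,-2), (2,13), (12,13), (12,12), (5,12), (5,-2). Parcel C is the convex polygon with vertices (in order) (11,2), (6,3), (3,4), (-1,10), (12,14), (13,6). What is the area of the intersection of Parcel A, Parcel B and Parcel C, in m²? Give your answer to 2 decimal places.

0.34

The intersection is the polygon with vertices (5,4.111), (5,3.333), (4.125,3.625).
By the shoelace formula its area is 0.34.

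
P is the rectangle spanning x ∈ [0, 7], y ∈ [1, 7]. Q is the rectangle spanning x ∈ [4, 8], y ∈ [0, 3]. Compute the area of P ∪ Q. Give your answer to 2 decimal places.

48.00

By inclusion–exclusion:
Individual areas: |P| = 42, |Q| = 12.
|P∩Q|: x∈[4,7], y∈[1,3] → 3·2 = 6.
|P ∪ Q| = 54 − 6 = 48.00.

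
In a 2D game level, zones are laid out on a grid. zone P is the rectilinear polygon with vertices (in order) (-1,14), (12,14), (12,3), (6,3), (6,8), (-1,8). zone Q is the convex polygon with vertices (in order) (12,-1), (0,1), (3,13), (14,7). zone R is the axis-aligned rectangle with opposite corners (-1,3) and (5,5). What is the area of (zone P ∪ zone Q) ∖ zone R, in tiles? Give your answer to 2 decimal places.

|zone P ∪ zone Q| = 176.9659.
|(zone P ∪ zone Q) ∩ zone R| = 8.5.
|(zone P ∪ zone Q) ∖ zone R| = 176.9659 − 8.5 = 168.47.

168.47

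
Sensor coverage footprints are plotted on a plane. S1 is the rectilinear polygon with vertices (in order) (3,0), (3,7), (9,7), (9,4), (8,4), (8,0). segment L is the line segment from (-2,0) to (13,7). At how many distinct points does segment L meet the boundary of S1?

The segment meets the boundary at (9,5.133), (3,2.333).

2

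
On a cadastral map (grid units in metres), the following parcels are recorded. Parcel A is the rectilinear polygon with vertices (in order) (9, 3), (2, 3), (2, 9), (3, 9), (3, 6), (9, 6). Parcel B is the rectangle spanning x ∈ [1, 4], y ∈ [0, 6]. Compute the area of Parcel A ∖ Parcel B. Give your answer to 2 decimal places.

18.00

|Parcel A| = 24, |Parcel A∩Parcel B| = 6.
|Parcel A ∖ Parcel B| = |Parcel A| − |Parcel A∩Parcel B| = 24 − 6 = 18.00.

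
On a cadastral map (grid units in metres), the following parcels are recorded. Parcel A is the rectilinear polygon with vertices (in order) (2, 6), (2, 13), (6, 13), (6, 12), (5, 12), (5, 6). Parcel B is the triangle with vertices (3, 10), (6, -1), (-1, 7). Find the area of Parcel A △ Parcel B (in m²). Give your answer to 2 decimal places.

|Parcel A| = 22, |Parcel B| = 26.5, |Parcel A∩Parcel B| = 5.8068.
|Parcel A △ Parcel B| = |Parcel A| + |Parcel B| − 2·|Parcel A∩Parcel B| = 22 + 26.5 − 11.6136 = 36.89.

36.89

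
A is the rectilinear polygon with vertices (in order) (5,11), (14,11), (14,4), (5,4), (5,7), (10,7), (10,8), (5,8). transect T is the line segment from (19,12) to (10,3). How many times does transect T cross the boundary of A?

2

The segment meets the boundary at (11,4), (14,7).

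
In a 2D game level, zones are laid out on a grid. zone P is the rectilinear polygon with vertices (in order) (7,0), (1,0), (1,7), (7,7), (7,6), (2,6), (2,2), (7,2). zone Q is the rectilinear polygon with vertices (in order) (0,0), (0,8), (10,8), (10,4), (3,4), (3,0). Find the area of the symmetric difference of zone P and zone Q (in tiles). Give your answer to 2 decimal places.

46.00

|zone P| = 22, |zone Q| = 52, |zone P∩zone Q| = 14.
|zone P △ zone Q| = |zone P| + |zone Q| − 2·|zone P∩zone Q| = 22 + 52 − 28 = 46.00.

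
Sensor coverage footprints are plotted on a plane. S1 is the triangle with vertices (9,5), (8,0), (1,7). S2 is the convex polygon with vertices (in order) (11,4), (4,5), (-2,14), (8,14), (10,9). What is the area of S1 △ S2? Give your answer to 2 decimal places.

91.03

|S1| = 21, |S2| = 81, |S1∩S2| = 5.4861.
|S1 △ S2| = |S1| + |S2| − 2·|S1∩S2| = 21 + 81 − 10.9722 = 91.03.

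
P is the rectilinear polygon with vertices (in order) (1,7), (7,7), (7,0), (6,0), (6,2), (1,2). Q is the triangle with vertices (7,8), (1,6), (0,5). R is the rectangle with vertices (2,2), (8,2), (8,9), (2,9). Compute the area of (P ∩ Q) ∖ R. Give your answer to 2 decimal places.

0.52

|P ∩ Q| = 1.381.
|(P ∩ Q) ∩ R| = 0.8571.
|(P ∩ Q) ∖ R| = 1.381 − 0.8571 = 0.52.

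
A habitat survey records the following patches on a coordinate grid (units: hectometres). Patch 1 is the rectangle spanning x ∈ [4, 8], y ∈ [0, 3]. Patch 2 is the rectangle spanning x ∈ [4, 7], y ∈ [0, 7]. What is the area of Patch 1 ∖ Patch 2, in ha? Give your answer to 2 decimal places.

|Patch 1∩Patch 2|: x∈[4,7], y∈[0,3] → 3·3 = 9.
|Patch 1| = 12.
|Patch 1 ∖ Patch 2| = |Patch 1| − |Patch 1∩Patch 2| = 12 − 9 = 3.00.

3.00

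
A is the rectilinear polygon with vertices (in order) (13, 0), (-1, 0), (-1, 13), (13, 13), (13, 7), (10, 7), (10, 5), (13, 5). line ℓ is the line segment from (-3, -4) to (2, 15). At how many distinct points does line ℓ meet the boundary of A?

The segment meets the boundary at (-1,3.6), (1.474,13).

2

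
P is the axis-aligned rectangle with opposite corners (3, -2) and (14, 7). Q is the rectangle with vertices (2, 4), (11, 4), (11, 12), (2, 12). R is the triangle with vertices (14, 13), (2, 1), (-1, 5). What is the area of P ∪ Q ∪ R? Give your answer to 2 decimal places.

160.00

By inclusion–exclusion:
Individual areas: |P| = 99, |Q| = 72, |R| = 42.
|P∩Q|: x∈[3,11], y∈[4,7] → 8·3 = 24.
|P∩R| = 12.5.
|Q∩R| = 27.
|P∩Q∩R| = 10.5.
|P ∪ Q ∪ R| = 213 − 63.5 + 10.5 = 160.00.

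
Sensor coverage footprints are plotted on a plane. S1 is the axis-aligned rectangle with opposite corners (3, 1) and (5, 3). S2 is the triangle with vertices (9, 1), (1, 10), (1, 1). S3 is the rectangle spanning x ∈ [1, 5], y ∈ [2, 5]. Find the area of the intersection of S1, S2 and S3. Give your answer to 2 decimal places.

The intersection is the polygon with vertices (5,3), (5,2), (3,2), (3,3).
By the shoelace formula its area is 2.00.

2.00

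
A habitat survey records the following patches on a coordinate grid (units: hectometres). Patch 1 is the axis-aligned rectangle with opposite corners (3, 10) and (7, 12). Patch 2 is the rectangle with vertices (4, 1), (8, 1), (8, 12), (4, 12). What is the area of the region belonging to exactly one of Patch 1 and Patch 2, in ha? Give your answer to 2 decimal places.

|Patch 1∩Patch 2|: x∈[4,7], y∈[10,12] → 3·2 = 6.
|Patch 1 △ Patch 2| = |Patch 1| + |Patch 2| − 2·|Patch 1∩Patch 2| = 8 + 44 − 12 = 40.00.

40.00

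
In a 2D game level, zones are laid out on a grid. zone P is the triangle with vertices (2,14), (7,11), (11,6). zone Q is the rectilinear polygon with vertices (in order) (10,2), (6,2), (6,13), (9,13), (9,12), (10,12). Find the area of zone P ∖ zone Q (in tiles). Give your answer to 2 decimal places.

|zone P| = 6.5, |zone P∩zone Q| = 4.0083.
|zone P ∖ zone Q| = |zone P| − |zone P∩zone Q| = 6.5 − 4.0083 = 2.49.

2.49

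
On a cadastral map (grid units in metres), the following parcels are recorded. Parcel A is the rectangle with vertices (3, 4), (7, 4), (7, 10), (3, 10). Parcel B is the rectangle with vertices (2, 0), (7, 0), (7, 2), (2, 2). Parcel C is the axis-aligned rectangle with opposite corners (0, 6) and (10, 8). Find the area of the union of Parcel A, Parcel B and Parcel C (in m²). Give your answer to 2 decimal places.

46.00

By inclusion–exclusion:
Individual areas: |Parcel A| = 24, |Parcel B| = 10, |Parcel C| = 20.
|Parcel A∩Parcel B| = 0 (no overlap).
|Parcel A∩Parcel C|: x∈[3,7], y∈[6,8] → 4·2 = 8.
|Parcel B∩Parcel C| = 0 (no overlap).
|Parcel A∩Parcel B∩Parcel C| = 0.
|Parcel A ∪ Parcel B ∪ Parcel C| = 54 − 8 + 0 = 46.00.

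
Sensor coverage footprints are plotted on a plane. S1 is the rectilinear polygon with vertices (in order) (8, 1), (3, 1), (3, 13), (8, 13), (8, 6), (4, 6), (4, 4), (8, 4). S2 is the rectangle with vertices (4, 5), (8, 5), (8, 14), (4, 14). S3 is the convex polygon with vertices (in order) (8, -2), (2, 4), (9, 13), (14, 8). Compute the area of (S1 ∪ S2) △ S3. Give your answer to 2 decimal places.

|S1 ∪ S2| = 60.
|(S1 ∪ S2) ∩ S3| = 31.5.
|(S1 ∪ S2) △ S3| = 60 + 88 − 63 = 85.00.

85.00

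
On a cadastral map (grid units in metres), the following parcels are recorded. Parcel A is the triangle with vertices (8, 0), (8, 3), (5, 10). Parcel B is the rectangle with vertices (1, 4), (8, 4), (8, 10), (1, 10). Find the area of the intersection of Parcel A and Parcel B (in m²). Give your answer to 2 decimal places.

The intersection is the polygon with vertices (7.571,4), (6.8,4), (5,10).
By the shoelace formula its area is 2.31.

2.31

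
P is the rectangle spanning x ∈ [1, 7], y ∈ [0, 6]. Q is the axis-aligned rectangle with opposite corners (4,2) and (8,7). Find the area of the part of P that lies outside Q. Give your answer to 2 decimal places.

|P∩Q|: x∈[4,7], y∈[2,6] → 3·4 = 12.
|P| = 36.
|P ∖ Q| = |P| − |P∩Q| = 36 − 12 = 24.00.

24.00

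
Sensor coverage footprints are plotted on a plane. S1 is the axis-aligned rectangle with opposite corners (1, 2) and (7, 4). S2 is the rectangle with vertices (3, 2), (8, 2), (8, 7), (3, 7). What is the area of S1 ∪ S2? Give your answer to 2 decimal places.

29.00

By inclusion–exclusion:
Individual areas: |S1| = 12, |S2| = 25.
|S1∩S2|: x∈[3,7], y∈[2,4] → 4·2 = 8.
|S1 ∪ S2| = 37 − 8 = 29.00.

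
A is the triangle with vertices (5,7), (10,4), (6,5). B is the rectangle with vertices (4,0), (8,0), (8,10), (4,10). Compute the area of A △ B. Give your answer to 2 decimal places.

37.90

|A| = 3.5, |B| = 40, |A∩B| = 2.8.
|A △ B| = |A| + |B| − 2·|A∩B| = 3.5 + 40 − 5.6 = 37.90.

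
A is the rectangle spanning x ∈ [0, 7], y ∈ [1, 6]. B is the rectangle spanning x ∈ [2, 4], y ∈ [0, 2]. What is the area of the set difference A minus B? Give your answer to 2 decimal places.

33.00

|A∩B|: x∈[2,4], y∈[1,2] → 2·1 = 2.
|A| = 35.
|A ∖ B| = |A| − |A∩B| = 35 − 2 = 33.00.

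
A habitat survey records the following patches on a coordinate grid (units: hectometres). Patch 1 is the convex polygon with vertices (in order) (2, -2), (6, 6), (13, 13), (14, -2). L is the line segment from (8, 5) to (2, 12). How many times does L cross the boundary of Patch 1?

The segment meets the boundary at (6.615,6.615).

1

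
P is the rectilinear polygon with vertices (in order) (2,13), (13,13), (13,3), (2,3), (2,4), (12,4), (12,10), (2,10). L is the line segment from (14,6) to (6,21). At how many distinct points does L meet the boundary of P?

4

The segment meets the boundary at (10.267,13), (12,9.75), (13,7.875), (11.867,10).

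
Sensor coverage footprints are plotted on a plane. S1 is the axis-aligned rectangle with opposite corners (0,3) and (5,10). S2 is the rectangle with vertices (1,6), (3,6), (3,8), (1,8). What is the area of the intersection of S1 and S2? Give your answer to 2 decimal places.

|S1∩S2|: x∈[1,3], y∈[6,8] → 2·2 = 4.

4.00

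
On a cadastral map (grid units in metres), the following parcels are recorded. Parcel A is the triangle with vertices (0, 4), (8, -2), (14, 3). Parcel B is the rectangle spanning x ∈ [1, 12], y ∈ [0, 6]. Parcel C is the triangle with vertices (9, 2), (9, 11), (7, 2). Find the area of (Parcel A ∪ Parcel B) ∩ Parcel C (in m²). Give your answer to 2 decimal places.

6.22

The region (Parcel A ∪ Parcel B) ∩ Parcel C is the polygon with vertices (9,6), (9,2), (7,2), (7.889,6).
By the shoelace formula its area is 6.22.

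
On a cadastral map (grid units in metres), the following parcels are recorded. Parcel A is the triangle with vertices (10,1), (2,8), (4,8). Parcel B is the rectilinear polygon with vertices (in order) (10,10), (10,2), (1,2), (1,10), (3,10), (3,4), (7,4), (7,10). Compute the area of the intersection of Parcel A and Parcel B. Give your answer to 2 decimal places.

1.69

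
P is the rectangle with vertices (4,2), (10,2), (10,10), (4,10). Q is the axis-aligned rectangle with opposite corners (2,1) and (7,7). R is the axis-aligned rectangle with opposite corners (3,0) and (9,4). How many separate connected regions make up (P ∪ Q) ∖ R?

1

(P ∪ Q) ∖ R is a single connected region.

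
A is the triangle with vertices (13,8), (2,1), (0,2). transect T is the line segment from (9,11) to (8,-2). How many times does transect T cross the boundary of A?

2

The segment meets the boundary at (8.551,5.169), (8.613,5.975).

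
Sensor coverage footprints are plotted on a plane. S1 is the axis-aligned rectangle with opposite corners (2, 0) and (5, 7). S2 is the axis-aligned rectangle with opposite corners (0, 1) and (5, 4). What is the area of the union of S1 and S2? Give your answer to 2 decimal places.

By inclusion–exclusion:
Individual areas: |S1| = 21, |S2| = 15.
|S1∩S2|: x∈[2,5], y∈[1,4] → 3·3 = 9.
|S1 ∪ S2| = 36 − 9 = 27.00.

27.00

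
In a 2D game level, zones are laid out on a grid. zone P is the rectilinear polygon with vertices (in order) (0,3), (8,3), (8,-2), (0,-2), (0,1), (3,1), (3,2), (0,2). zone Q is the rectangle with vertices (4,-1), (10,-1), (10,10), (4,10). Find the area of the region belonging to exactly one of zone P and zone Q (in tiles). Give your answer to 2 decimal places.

71.00

|zone P| = 37, |zone Q| = 66, |zone P∩zone Q| = 16.
|zone P △ zone Q| = |zone P| + |zone Q| − 2·|zone P∩zone Q| = 37 + 66 − 32 = 71.00.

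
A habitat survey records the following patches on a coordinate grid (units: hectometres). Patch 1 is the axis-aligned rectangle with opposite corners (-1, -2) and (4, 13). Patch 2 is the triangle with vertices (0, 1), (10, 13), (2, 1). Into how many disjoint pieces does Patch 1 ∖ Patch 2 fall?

Patch 1 ∖ Patch 2 is a single connected region.

1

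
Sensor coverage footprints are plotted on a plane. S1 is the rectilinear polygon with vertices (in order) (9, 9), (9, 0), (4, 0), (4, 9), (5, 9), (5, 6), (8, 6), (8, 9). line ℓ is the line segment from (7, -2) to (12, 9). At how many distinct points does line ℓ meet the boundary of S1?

The segment meets the boundary at (9,2.4), (7.909,0).

2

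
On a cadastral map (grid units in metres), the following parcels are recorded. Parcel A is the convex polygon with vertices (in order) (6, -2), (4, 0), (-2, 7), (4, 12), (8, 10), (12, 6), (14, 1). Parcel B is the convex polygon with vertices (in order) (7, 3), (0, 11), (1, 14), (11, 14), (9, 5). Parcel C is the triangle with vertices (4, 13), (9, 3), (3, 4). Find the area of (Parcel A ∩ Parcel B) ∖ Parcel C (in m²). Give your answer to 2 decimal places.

|Parcel A ∩ Parcel B| = 40.6654.
|(Parcel A ∩ Parcel B) ∩ Parcel C| = 20.1535.
|(Parcel A ∩ Parcel B) ∖ Parcel C| = 40.6654 − 20.1535 = 20.51.

20.51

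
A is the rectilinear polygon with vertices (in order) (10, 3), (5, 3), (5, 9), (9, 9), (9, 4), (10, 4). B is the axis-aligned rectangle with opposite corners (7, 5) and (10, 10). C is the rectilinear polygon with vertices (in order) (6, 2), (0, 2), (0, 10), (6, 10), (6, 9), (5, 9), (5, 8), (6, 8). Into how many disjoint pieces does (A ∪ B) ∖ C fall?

(A ∪ B) ∖ C is a single connected region.

1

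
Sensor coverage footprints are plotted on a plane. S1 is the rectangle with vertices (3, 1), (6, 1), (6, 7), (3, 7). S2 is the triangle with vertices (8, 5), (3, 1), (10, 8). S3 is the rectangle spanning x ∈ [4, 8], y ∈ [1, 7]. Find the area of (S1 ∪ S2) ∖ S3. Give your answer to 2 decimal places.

7.00

|S1 ∪ S2| = 20.6.
|(S1 ∪ S2) ∩ S3| = 13.6.
|(S1 ∪ S2) ∖ S3| = 20.6 − 13.6 = 7.00.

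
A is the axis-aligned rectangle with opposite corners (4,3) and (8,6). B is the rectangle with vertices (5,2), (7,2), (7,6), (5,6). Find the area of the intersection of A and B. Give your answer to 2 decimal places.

|A∩B|: x∈[5,7], y∈[3,6] → 2·3 = 6.

6.00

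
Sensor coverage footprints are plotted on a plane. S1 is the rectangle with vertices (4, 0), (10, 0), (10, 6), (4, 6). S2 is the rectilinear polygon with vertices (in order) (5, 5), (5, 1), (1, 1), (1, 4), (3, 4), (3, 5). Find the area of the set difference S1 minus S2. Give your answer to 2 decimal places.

|S1| = 36, |S1∩S2| = 4.
|S1 ∖ S2| = |S1| − |S1∩S2| = 36 − 4 = 32.00.

32.00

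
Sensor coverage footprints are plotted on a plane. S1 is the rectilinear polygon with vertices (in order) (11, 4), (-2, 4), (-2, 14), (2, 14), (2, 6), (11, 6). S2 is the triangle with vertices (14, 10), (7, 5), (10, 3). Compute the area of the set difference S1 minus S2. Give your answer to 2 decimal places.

|S1| = 58, |S1∩S2| = 6.3893.
|S1 ∖ S2| = |S1| − |S1∩S2| = 58 − 6.3893 = 51.61.

51.61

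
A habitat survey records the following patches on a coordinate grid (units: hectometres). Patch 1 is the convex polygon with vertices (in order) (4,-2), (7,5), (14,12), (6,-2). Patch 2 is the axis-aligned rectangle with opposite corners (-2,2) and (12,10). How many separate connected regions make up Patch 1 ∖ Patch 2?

Patch 1 ∖ Patch 2 splits into 2 disjoint pieces (area 9.1429, area 1.5).

2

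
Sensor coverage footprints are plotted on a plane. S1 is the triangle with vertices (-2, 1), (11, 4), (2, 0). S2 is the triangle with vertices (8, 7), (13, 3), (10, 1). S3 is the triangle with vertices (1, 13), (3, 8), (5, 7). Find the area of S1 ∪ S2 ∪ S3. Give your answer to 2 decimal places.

27.15

By inclusion–exclusion:
Individual areas: |S1| = 12.5, |S2| = 11, |S3| = 4.
|S1∩S2| = 0.3456.
|S1∩S3| = 0.
|S2∩S3| = 0.
|S1∩S2∩S3| = 0.
|S1 ∪ S2 ∪ S3| = 27.5 − 0.3456 + 0 = 27.15.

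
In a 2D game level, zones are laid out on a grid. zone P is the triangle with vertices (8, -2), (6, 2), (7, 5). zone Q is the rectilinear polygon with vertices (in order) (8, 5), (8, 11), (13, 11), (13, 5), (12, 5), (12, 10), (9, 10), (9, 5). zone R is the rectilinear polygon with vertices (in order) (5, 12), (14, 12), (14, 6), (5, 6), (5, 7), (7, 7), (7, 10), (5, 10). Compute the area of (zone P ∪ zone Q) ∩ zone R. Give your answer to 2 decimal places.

The region (zone P ∪ zone Q) ∩ zone R is the polygon with vertices (13,11), (13,6), (12,6), (12,10), (9,10), (9,6), (8,6), (8,11).
By the shoelace formula its area is 13.00.

13.00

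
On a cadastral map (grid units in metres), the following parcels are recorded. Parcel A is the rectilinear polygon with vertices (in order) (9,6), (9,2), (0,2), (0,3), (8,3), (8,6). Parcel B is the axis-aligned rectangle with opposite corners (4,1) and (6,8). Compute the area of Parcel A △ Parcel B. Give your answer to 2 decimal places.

|Parcel A| = 12, |Parcel B| = 14, |Parcel A∩Parcel B| = 2.
|Parcel A △ Parcel B| = |Parcel A| + |Parcel B| − 2·|Parcel A∩Parcel B| = 12 + 14 − 4 = 22.00.

22.00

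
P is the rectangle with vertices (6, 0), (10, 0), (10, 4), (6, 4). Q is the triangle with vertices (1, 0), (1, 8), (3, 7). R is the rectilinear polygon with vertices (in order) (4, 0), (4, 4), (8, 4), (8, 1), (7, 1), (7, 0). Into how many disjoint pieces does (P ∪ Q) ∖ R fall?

(P ∪ Q) ∖ R splits into 2 disjoint pieces (area 9, area 8).

2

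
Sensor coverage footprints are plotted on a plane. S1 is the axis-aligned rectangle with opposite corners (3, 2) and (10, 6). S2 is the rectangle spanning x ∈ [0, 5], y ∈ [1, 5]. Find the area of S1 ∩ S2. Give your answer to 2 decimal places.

6.00

|S1∩S2|: x∈[3,5], y∈[2,5] → 2·3 = 6.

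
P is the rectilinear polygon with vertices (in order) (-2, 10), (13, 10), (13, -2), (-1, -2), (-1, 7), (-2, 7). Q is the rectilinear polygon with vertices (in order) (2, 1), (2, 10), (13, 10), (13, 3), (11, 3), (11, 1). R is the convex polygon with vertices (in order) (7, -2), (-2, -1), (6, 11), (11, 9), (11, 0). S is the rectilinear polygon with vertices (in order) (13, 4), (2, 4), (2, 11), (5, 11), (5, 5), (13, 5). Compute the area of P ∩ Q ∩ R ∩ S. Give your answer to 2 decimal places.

The intersection is the polygon with vertices (2,5), (5,9.5), (5,5), (11,5), (11,4), (2,4).
By the shoelace formula its area is 15.75.

15.75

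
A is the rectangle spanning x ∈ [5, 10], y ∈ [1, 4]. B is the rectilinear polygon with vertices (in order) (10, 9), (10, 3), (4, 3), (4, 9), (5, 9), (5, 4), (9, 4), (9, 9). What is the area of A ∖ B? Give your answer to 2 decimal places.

|A| = 15, |A∩B| = 5.
|A ∖ B| = |A| − |A∩B| = 15 − 5 = 10.00.

10.00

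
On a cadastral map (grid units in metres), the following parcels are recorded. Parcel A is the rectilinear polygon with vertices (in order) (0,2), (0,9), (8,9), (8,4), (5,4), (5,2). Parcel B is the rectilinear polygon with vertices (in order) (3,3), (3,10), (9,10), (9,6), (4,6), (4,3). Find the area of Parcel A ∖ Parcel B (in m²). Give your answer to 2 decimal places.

|Parcel A| = 50, |Parcel A∩Parcel B| = 18.
|Parcel A ∖ Parcel B| = |Parcel A| − |Parcel A∩Parcel B| = 50 − 18 = 32.00.

32.00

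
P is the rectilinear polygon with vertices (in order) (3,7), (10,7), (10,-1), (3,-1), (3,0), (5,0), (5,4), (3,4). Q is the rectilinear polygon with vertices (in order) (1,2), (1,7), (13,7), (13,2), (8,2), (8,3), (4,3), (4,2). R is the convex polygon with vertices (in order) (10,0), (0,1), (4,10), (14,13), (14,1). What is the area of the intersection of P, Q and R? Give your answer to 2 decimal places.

The intersection is the polygon with vertices (10,2), (8,2), (8,3), (5,3), (5,4), (3,4), (3,7), (10,7).
By the shoelace formula its area is 28.00.

28.00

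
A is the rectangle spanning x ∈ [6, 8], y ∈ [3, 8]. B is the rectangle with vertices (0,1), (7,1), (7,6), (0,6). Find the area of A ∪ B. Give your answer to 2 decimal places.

By inclusion–exclusion:
Individual areas: |A| = 10, |B| = 35.
|A∩B|: x∈[6,7], y∈[3,6] → 1·3 = 3.
|A ∪ B| = 45 − 3 = 42.00.

42.00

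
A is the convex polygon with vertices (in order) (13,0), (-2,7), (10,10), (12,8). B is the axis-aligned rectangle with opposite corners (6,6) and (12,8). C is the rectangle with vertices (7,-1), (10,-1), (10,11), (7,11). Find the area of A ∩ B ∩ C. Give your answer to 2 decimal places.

6.00

The intersection is the polygon with vertices (7,6), (7,8), (10,8), (10,6).
By the shoelace formula its area is 6.00.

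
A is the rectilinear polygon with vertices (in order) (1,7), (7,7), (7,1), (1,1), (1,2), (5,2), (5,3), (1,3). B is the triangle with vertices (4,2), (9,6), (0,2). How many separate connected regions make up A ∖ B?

A ∖ B splits into 2 disjoint pieces (area 18.9861, area 9.2).

2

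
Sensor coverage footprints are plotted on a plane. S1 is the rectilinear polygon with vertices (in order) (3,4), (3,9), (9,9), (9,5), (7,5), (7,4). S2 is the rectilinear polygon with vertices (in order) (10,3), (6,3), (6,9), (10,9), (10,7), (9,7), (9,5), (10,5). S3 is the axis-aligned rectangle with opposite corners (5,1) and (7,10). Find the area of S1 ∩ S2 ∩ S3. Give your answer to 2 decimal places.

5.00

The intersection is the polygon with vertices (7,4), (6,4), (6,9), (7,9), (7,5).
By the shoelace formula its area is 5.00.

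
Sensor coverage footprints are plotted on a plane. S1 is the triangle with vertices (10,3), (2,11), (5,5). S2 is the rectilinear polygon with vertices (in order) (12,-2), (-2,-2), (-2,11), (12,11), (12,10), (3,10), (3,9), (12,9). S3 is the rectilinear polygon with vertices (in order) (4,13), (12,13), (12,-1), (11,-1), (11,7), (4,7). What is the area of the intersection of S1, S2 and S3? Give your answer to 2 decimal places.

2.00

The intersection is the polygon with vertices (6,7), (4,7), (4,9).
By the shoelace formula its area is 2.00.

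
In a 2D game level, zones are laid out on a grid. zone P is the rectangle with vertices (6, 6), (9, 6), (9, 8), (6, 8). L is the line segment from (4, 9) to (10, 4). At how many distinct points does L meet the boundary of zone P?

2

The segment meets the boundary at (7.6,6), (6,7.333).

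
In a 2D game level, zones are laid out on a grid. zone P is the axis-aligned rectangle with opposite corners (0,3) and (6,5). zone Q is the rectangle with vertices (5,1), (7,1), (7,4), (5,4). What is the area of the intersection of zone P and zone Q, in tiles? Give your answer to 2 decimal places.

1.00

|zone P∩zone Q|: x∈[5,6], y∈[3,4] → 1·1 = 1.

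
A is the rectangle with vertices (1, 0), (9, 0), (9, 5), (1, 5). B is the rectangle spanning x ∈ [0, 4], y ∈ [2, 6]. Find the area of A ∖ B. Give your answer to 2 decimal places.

|A∩B|: x∈[1,4], y∈[2,5] → 3·3 = 9.
|A| = 40.
|A ∖ B| = |A| − |A∩B| = 40 − 9 = 31.00.

31.00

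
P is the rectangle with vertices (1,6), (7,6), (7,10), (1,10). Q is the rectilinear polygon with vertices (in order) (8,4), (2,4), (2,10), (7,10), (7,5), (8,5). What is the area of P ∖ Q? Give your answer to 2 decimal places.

4.00

|P| = 24, |P∩Q| = 20.
|P ∖ Q| = |P| − |P∩Q| = 24 − 20 = 4.00.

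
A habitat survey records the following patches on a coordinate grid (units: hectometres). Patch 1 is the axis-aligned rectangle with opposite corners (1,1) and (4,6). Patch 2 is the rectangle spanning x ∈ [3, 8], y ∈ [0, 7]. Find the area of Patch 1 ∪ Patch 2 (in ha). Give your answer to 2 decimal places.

45.00

By inclusion–exclusion:
Individual areas: |Patch 1| = 15, |Patch 2| = 35.
|Patch 1∩Patch 2|: x∈[3,4], y∈[1,6] → 1·5 = 5.
|Patch 1 ∪ Patch 2| = 50 − 5 = 45.00.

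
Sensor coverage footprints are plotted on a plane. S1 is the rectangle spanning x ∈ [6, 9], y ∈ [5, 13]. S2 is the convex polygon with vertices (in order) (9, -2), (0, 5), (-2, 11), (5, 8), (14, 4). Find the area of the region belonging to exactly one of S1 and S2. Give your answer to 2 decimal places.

|S1| = 24, |S2| = 86, |S1∩S2| = 5.6667.
|S1 △ S2| = |S1| + |S2| − 2·|S1∩S2| = 24 + 86 − 11.3333 = 98.67.

98.67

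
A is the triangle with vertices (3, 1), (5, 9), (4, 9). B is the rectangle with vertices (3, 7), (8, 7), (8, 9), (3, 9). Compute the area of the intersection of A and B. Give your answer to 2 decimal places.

1.75

The intersection is the polygon with vertices (4.5,7), (3.75,7), (4,9), (5,9).
By the shoelace formula its area is 1.75.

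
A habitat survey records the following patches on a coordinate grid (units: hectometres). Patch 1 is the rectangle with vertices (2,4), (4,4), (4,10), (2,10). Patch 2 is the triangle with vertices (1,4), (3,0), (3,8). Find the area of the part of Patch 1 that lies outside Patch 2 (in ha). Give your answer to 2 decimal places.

|Patch 1| = 12, |Patch 1∩Patch 2| = 3.
|Patch 1 ∖ Patch 2| = |Patch 1| − |Patch 1∩Patch 2| = 12 − 3 = 9.00.

9.00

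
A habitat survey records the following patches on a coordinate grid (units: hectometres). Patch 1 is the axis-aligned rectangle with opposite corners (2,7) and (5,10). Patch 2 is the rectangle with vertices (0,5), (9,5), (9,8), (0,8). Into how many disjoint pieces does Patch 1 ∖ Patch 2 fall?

Patch 1 ∖ Patch 2 is a single connected region.

1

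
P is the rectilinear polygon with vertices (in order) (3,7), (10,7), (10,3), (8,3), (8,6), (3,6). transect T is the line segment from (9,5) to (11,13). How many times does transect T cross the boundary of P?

1

The segment meets the boundary at (9.5,7).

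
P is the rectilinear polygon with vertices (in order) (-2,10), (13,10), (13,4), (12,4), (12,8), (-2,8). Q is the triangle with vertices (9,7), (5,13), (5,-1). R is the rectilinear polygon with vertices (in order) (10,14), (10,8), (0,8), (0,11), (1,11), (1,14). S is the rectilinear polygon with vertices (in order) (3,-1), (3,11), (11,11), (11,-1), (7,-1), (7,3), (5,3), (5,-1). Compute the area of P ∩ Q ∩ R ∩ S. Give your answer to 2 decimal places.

5.33

The intersection is the polygon with vertices (5,8), (5,10), (7,10), (8.333,8).
By the shoelace formula its area is 5.33.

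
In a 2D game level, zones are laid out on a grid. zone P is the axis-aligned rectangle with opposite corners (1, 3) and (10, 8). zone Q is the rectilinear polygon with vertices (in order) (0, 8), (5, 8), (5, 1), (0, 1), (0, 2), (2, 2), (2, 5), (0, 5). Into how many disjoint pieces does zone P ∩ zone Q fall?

1

zone P ∩ zone Q is a single connected region.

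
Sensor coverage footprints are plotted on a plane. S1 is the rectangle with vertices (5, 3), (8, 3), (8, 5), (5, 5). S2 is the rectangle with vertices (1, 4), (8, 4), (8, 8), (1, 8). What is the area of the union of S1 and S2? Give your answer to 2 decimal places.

By inclusion–exclusion:
Individual areas: |S1| = 6, |S2| = 28.
|S1∩S2|: x∈[5,8], y∈[4,5] → 3·1 = 3.
|S1 ∪ S2| = 34 − 3 = 31.00.

31.00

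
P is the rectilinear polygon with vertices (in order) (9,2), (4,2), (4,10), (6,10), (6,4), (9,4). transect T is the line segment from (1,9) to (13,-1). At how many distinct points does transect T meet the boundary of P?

4

The segment meets the boundary at (9,2.333), (7,4), (6,4.833), (4,6.5).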